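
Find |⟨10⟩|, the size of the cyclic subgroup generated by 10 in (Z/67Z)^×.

33

Since 10 ∈ (Z/67Z)^×, its order divides φ(67) = 67 − 1 = 66 = 2 · 3 · 11.
Divisors of 66: 1, 2, 3, 6, 11, 22, 33, 66.
Check 10^d mod 67 for each divisor in increasing order:
10^1 ≡ 10
10^2 ≡ 33
10^3 ≡ 62
10^6 ≡ 25
10^11 ≡ 29
10^22 ≡ 37
10^33 ≡ 1
The smallest such exponent is 33, so the order of 10 is 33.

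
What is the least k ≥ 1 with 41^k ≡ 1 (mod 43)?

7

By Lagrange's theorem, ord_43(41) divides φ(43) = 43 − 1 = 42 = 2 · 3 · 7.
Divisors of 42: 1, 2, 3, 6, 7, 14, 21, 42.
Compute 41^d (mod 43) for the divisors d until we hit 1:
41^1 ≡ 41 (mod 43)
41^2 ≡ 4 (mod 43)
41^3 ≡ 35 (mod 43)
41^6 ≡ 21 (mod 43)
41^7 ≡ 1 (mod 43) ✓
So ord_43(41) = 7.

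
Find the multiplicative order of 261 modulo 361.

ord(261) | φ(361) = φ(19^2) = 19·(19−1) = 342 = 2 · 3^2 · 19.
Divisors of 342: 1, 2, 3, 6, 9, 18, 19, 38, 57, 114, 171, 342.
Test each divisor d:
261^1 ≡ 261
261^2 ≡ 253
261^3 ≡ 331
261^6 ≡ 178
261^9 ≡ 75
261^18 ≡ 210
261^19 ≡ 299
261^38 ≡ 234
261^57 ≡ 293
261^114 ≡ 292
261^171 ≡ 360
261^342 ≡ 1
So ord_361(261) = 342.

342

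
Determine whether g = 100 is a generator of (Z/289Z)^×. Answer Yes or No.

φ(289) = φ(17^2) = 17·(17−1) = 272 = 2^4 · 17.
Test 100^(272/q) mod 289 for each prime factor q of 272:
100^136 ≡ 1 (mod 289)  [q = 2: ≡ 1 ✗]
100^16 ≡ 273 (mod 289)  [q = 17: ≢ 1 ✓]
The check at q = 2 fails, so 100 generates a proper subgroup.

No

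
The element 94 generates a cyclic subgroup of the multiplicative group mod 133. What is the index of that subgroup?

ord(94) | φ(133) = φ(7·19) = (7−1)·(19−1) = 6·18 = 108 = 2^2 · 3^3.
Divisors of 108: 1, 2, 3, 4, 6, 9, 12, 18, 27, 36, 54, 108.
Compute 94^d (mod 133) for the divisors d until we hit 1:
94^1 ≡ 94 (mod 133)
94^2 ≡ 58 (mod 133)
94^3 ≡ 132 (mod 133)
94^4 ≡ 39 (mod 133)
94^6 ≡ 1 (mod 133) ✓
So ord_133(94) = 6, hence |⟨94⟩| = 6.
[(Z/133Z)^× : ⟨94⟩] = 108/6 = 18.

18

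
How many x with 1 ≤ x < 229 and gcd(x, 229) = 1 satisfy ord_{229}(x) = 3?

φ(229) = 229 − 1 = 228 = 2^2 · 3 · 19.
In a cyclic group of order 228, there are φ(d) elements of order d for each divisor d of 228, and zero for non-divisors.
3 | 228, and φ(3) = 3 − 1 = 2.

2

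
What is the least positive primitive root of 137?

3

φ(137) = 137 − 1 = 136 = 2^3 · 17.
Test candidates g = 2, 3, … against the prime factors q ∈ {2, 17} of φ(137): g is a generator iff g^(136/q) ≢ 1 for every such q.
g = 2: 2^68 ≡ 1 — hits 1, so not a primitive root.
g = 3: 3^68 ≡ 136; 3^8 ≡ 122 — none is 1, so 3 is a primitive root.
The smallest primitive root modulo 137 is 3.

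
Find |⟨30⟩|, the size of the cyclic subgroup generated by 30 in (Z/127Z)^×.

63

By Lagrange's theorem, ord_127(30) divides φ(127) = 127 − 1 = 126 = 2 · 3^2 · 7.
Divisors of 126: 1, 2, 3, 6, 7, 9, 14, 18, 21, 42, 63, 126.
Evaluate successive powers at the divisors of 126:
30^1 ≡ 30 (mod 127)
30^2 ≡ 11 (mod 127)
30^3 ≡ 76 (mod 127)
30^6 ≡ 61 (mod 127)
30^7 ≡ 52 (mod 127)
30^9 ≡ 64 (mod 127)
30^14 ≡ 37 (mod 127)
30^18 ≡ 32 (mod 127)
30^21 ≡ 19 (mod 127)
30^42 ≡ 107 (mod 127)
30^63 ≡ 1 (mod 127) ✓
Therefore the multiplicative order of 30 modulo 127 is 63.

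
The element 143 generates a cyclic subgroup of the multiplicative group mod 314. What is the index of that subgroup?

The order of 143 must divide φ(314) = φ(2)·φ(157) = 1·156 = 156 = 2^2 · 3 · 13.
Divisors of 156: 1, 2, 3, 4, 6, 12, 13, 26, 39, 52, 78, 156.
Test each divisor d:
143^1 ≡ 143
143^2 ≡ 39
143^3 ≡ 239
143^4 ≡ 265
143^6 ≡ 287
143^12 ≡ 101
143^13 ≡ 313
143^26 ≡ 1
So ord_314(143) = 26, hence |⟨143⟩| = 26.
[(Z/314Z)^× : ⟨143⟩] = 156/26 = 6.

6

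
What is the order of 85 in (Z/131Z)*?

130

ord(85) | φ(131) = 131 − 1 = 130 = 2 · 5 · 13.
Divisors of 130: 1, 2, 5, 10, 13, 26, 65, 130.
Compute 85^d (mod 131) for the divisors d until we hit 1:
85^1 ≡ 85
85^2 ≡ 20
85^5 ≡ 71
85^10 ≡ 63
85^13 ≡ 73
85^26 ≡ 89
85^65 ≡ 130
85^130 ≡ 1
Therefore the multiplicative order of 85 modulo 131 is 130.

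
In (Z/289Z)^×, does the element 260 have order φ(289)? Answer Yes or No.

Yes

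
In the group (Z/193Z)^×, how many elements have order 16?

8

φ(193) = 193 − 1 = 192 = 2^6 · 3.
In a cyclic group of order 192, there are φ(d) elements of order d for each divisor d of 192, and zero for non-divisors.
16 = 2^4 divides 192, and φ(16) = 8.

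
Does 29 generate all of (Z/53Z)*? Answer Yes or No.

φ(53) = 53 − 1 = 52 = 2^2 · 13.
Test 29^(52/q) mod 53 for each prime factor q of 52:
29^26 ≡ 1 (mod 53)  [q = 2: ≡ 1 ✗]
29^4 ≡ 49 (mod 53)  [q = 13: ≢ 1 ✓]
29^26 ≡ 1 shows ord(29) | 26, strictly less than φ(53); not a primitive root.

No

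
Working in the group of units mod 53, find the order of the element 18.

By Lagrange's theorem, ord_53(18) divides φ(53) = 53 − 1 = 52 = 2^2 · 13.
Divisors of 52: 1, 2, 4, 13, 26, 52.
Check 18^d mod 53 for each divisor in increasing order:
18^1 ≡ 18 (mod 53)
18^2 ≡ 6 (mod 53)
18^4 ≡ 36 (mod 53)
18^13 ≡ 23 (mod 53)
18^26 ≡ 52 (mod 53)
18^52 ≡ 1 (mod 53) ✓
The smallest such exponent is 52, so the order of 18 is 52.

52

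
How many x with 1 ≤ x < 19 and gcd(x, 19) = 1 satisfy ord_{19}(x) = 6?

2

φ(19) = 19 − 1 = 18 = 2 · 3^2.
Since (Z/19Z)^× is cyclic of order 18, the number of elements of order d is φ(d) when d | 18 and 0 otherwise.
6 = 2 · 3 divides 18, and φ(6) = 2.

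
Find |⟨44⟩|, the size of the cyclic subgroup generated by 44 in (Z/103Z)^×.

ord(44) | φ(103) = 103 − 1 = 102 = 2 · 3 · 17.
Divisors of 102: 1, 2, 3, 6, 17, 34, 51, 102.
Test each divisor d:
44^1 ≡ 44 (mod 103)
44^2 ≡ 82 (mod 103)
44^3 ≡ 3 (mod 103)
44^6 ≡ 9 (mod 103)
44^17 ≡ 47 (mod 103)
44^34 ≡ 46 (mod 103)
44^51 ≡ 102 (mod 103)
44^102 ≡ 1 (mod 103) ✓
The smallest such exponent is 102, so the order of 44 is 102.

102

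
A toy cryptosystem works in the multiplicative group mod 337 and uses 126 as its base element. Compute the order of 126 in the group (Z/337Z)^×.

Since 126 ∈ (Z/337Z)^×, its order divides φ(337) = 337 − 1 = 336 = 2^4 · 3 · 7.
Divisors of 336: 1, 2, 3, 4, 6, 7, 8, 12, 14, 16, 21, 24, 28, 42, 48, 56, 84, 112, 168, 336.
Check 126^d mod 337 for each divisor in increasing order:
126^1 ≡ 126
126^2 ≡ 37
126^3 ≡ 281
126^4 ≡ 21
126^6 ≡ 103
126^7 ≡ 172
126^8 ≡ 104
126^12 ≡ 162
126^14 ≡ 265
126^16 ≡ 32
126^21 ≡ 85
126^24 ≡ 295
126^28 ≡ 129
126^42 ≡ 148
126^48 ≡ 79
126^56 ≡ 128
126^84 ≡ 336
126^112 ≡ 208
126^168 ≡ 1
Hence ord(126) = 168.

168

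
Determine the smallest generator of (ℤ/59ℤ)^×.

2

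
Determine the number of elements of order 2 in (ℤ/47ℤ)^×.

1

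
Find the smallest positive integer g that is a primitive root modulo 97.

φ(97) = 97 − 1 = 96 = 2^5 · 3.
g is a primitive root iff g^(96/q) ≢ 1 (mod 97) for each prime q ∈ {2, 3}.
g = 2: 2^48 ≡ 1 — hits 1, so not a primitive root.
g = 3: 3^48 ≡ 1 — hits 1, so not a primitive root.
g = 4: 4^48 ≡ 1 — hits 1, so not a primitive root.
g = 5: 5^48 ≡ 96; 5^32 ≡ 35 — none is 1, so 5 is a primitive root.
Hence the least primitive root of 97 is 5.

5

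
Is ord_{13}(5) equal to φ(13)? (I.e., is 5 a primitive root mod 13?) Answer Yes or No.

φ(13) = 13 − 1 = 12 = 2^2 · 3.
An element g generates (Z/13Z)^× iff g^(12/q) ≢ 1 (mod 13) for each prime q ∈ {2, 3}.
5^6 ≡ 12 (mod 13)  [q = 2: ≢ 1 ✓]
5^4 ≡ 1 (mod 13)  [q = 3: ≡ 1 ✗]
The check at q = 3 fails, so 5 generates a proper subgroup.

No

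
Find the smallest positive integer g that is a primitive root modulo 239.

7

φ(239) = 239 − 1 = 238 = 2 · 7 · 17.
g is a primitive root iff g^(238/q) ≢ 1 (mod 239) for each prime q ∈ {2, 7, 17}.
g = 2: 2^119 ≡ 1 — hits 1, so not a primitive root.
g = 3: 3^119 ≡ 1 — hits 1, so not a primitive root.
g = 4: 4^119 ≡ 1 — hits 1, so not a primitive root.
g = 5: 5^119 ≡ 1 — hits 1, so not a primitive root.
g = 6: 6^119 ≡ 1 — hits 1, so not a primitive root.
g = 7: 7^119 ≡ 238; 7^34 ≡ 24; 7^14 ≡ 211 — none is 1, so 7 is a primitive root.
Hence the least primitive root of 239 is 7.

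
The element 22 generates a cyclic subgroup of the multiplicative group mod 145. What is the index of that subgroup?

ord(22) | φ(145) = φ(5·29) = (5−1)·(29−1) = 4·28 = 112 = 2^4 · 7.
Divisors of 112: 1, 2, 4, 7, 8, 14, 16, 28, 56, 112.
Compute 22^d (mod 145) for the divisors d until we hit 1:
22^1 ≡ 22 (mod 145)
22^2 ≡ 49 (mod 145)
22^4 ≡ 81 (mod 145)
22^7 ≡ 28 (mod 145)
22^8 ≡ 36 (mod 145)
22^14 ≡ 59 (mod 145)
22^16 ≡ 136 (mod 145)
22^28 ≡ 1 (mod 145) ✓
Thus |⟨22⟩| = ord(22) = 28.
Index = |(Z/145Z)^×| / |⟨22⟩| = 112 / 28 = 4.

4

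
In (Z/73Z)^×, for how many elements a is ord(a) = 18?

6

φ(73) = 73 − 1 = 72 = 2^3 · 3^2.
In a cyclic group of order 72, there are φ(d) elements of order d for each divisor d of 72, and zero for non-divisors.
18 = 2 · 3^2 divides 72, and φ(18) = 6.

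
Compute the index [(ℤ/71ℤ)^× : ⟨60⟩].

The order of 60 must divide φ(71) = 71 − 1 = 70 = 2 · 5 · 7.
Divisors of 70: 1, 2, 5, 7, 10, 14, 35, 70.
Test each divisor d:
60^1 ≡ 60 (mod 71)
60^2 ≡ 50 (mod 71)
60^5 ≡ 48 (mod 71)
60^7 ≡ 57 (mod 71)
60^10 ≡ 32 (mod 71)
60^14 ≡ 54 (mod 71)
60^35 ≡ 1 (mod 71) ✓
The order of 60 is 35, so the subgroup it generates has 35 elements.
The index is φ(71) / ord(60) = 70 / 35 = 2.

2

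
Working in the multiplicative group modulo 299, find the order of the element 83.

By Lagrange's theorem, ord_299(83) divides φ(299) = φ(13·23) = (13−1)·(23−1) = 12·22 = 264 = 2^3 · 3 · 11.
Divisors of 264: 1, 2, 3, 4, 6, 8, 11, 12, 22, 24, 33, 44, 66, 88, 132, 264.
Check 83^d mod 299 for each divisor in increasing order:
83^1 ≡ 83 (mod 299)
83^2 ≡ 12 (mod 299)
83^3 ≡ 99 (mod 299)
83^4 ≡ 144 (mod 299)
83^6 ≡ 233 (mod 299)
83^8 ≡ 105 (mod 299)
83^11 ≡ 229 (mod 299)
83^12 ≡ 170 (mod 299)
83^22 ≡ 116 (mod 299)
83^24 ≡ 196 (mod 299)
83^33 ≡ 252 (mod 299)
83^44 ≡ 1 (mod 299) ✓
Therefore the multiplicative order of 83 modulo 299 is 44.

44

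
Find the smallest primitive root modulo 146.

φ(146) = φ(2)·φ(73) = 1·72 = 72 = 2^3 · 3^2.
Test candidates g = 2, 3, … against the prime factors q ∈ {2, 3} of φ(146): g is a generator iff g^(72/q) ≢ 1 for every such q.
g = 2: gcd(2, 146) = 2 > 1, not a unit — skip.
g = 3: 3^36 ≡ 1 — hits 1, so not a primitive root.
g = 4: gcd(4, 146) = 2 > 1, not a unit — skip.
g = 5: 5^36 ≡ 145; 5^24 ≡ 81 — none is 1, so 5 is a primitive root.
The smallest primitive root modulo 146 is 5.

5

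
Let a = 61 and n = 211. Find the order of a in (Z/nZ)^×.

30

ord(61) | φ(211) = 211 − 1 = 210 = 2 · 3 · 5 · 7.
Divisors of 210: 1, 2, 3, 5, 6, 7, 10, 14, 15, 21, 30, 35, 42, 70, 105, 210.
Compute 61^d (mod 211) for the divisors d until we hit 1:
61^1 ≡ 61
61^2 ≡ 134
61^3 ≡ 156
61^5 ≡ 15
61^6 ≡ 71
61^7 ≡ 111
61^10 ≡ 14
61^14 ≡ 83
61^15 ≡ 210
61^21 ≡ 140
61^30 ≡ 1
Hence ord(61) = 30.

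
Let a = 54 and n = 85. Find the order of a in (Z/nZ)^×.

The order of 54 must divide φ(85) = φ(5·17) = (5−1)·(17−1) = 4·16 = 64 = 2^6.
Divisors of 64: 1, 2, 4, 8, 16, 32, 64.
Check 54^d mod 85 for each divisor in increasing order:
54^1 ≡ 54
54^2 ≡ 26
54^4 ≡ 81
54^8 ≡ 16
54^16 ≡ 1
Hence ord(54) = 16.

16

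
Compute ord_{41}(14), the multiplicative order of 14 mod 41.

8

ord(14) | φ(41) = 41 − 1 = 40 = 2^3 · 5.
Divisors of 40: 1, 2, 4, 5, 8, 10, 20, 40.
Compute 14^d (mod 41) for the divisors d until we hit 1:
14^1 ≡ 14 (mod 41)
14^2 ≡ 32 (mod 41)
14^4 ≡ 40 (mod 41)
14^5 ≡ 27 (mod 41)
14^8 ≡ 1 (mod 41) ✓
Therefore the multiplicative order of 14 modulo 41 is 8.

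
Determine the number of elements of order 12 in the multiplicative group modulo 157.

φ(157) = 157 − 1 = 156 = 2^2 · 3 · 13.
Since (Z/157Z)^× is cyclic of order 156, the number of elements of order d is φ(d) when d | 156 and 0 otherwise.
12 = 2^2 · 3 divides 156, and φ(12) = 4.

4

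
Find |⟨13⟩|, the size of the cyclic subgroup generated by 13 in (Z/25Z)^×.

20

ord(13) | φ(25) = φ(5^2) = 5·(5−1) = 20 = 2^2 · 5.
Divisors of 20: 1, 2, 4, 5, 10, 20.
Test each divisor d:
13^1 ≡ 13 (mod 25)
13^2 ≡ 19 (mod 25)
13^4 ≡ 11 (mod 25)
13^5 ≡ 18 (mod 25)
13^10 ≡ 24 (mod 25)
13^20 ≡ 1 (mod 25) ✓
Therefore the multiplicative order of 13 modulo 25 is 20.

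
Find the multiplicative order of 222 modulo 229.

By Lagrange's theorem, ord_229(222) divides φ(229) = 229 − 1 = 228 = 2^2 · 3 · 19.
Divisors of 228: 1, 2, 3, 4, 6, 12, 19, 38, 57, 76, 114, 228.
Test each divisor d:
222^1 ≡ 222 (mod 229)
222^2 ≡ 49 (mod 229)
222^3 ≡ 115 (mod 229)
222^4 ≡ 111 (mod 229)
222^6 ≡ 172 (mod 229)
222^12 ≡ 43 (mod 229)
222^19 ≡ 211 (mod 229)
222^38 ≡ 95 (mod 229)
222^57 ≡ 122 (mod 229)
222^76 ≡ 94 (mod 229)
222^114 ≡ 228 (mod 229)
222^228 ≡ 1 (mod 229) ✓
So ord_229(222) = 228.

228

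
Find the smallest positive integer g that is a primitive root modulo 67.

2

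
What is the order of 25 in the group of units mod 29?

7

By Lagrange's theorem, ord_29(25) divides φ(29) = 29 − 1 = 28 = 2^2 · 7.
Divisors of 28: 1, 2, 4, 7, 14, 28.
Check 25^d mod 29 for each divisor in increasing order:
25^1 ≡ 25
25^2 ≡ 16
25^4 ≡ 24
25^7 ≡ 1
So ord_29(25) = 7.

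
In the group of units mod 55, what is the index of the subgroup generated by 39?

4

By Lagrange's theorem, ord_55(39) divides φ(55) = φ(5·11) = (5−1)·(11−1) = 4·10 = 40 = 2^3 · 5.
Divisors of 40: 1, 2, 4, 5, 8, 10, 20, 40.
Test each divisor d:
39^1 ≡ 39 (mod 55)
39^2 ≡ 36 (mod 55)
39^4 ≡ 31 (mod 55)
39^5 ≡ 54 (mod 55)
39^8 ≡ 26 (mod 55)
39^10 ≡ 1 (mod 55) ✓
So ord_55(39) = 10, hence |⟨39⟩| = 10.
The index is φ(55) / ord(39) = 40 / 10 = 4.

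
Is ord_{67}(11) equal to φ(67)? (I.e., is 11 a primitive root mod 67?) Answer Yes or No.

φ(67) = 67 − 1 = 66 = 2 · 3 · 11.
It suffices to check that the order of 11 is not a proper divisor of 66: compute 11^(66/q) for q ∈ {2, 3, 11}.
11^33 ≡ 66 (mod 67)  [q = 2: ≢ 1 ✓]
11^22 ≡ 29 (mod 67)  [q = 3: ≢ 1 ✓]
11^6 ≡ 14 (mod 67)  [q = 11: ≢ 1 ✓]
None equal 1, so ord_67(11) = 66: 11 is a primitive root.

Yes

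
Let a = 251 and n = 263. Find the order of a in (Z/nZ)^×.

262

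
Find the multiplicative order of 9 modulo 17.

ord(9) | φ(17) = 17 − 1 = 16 = 2^4.
Divisors of 16: 1, 2, 4, 8, 16.
Evaluate successive powers at the divisors of 16:
9^1 ≡ 9 (mod 17)
9^2 ≡ 13 (mod 17)
9^4 ≡ 16 (mod 17)
9^8 ≡ 1 (mod 17) ✓
Therefore the multiplicative order of 9 modulo 17 is 8.

8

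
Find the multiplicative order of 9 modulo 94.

23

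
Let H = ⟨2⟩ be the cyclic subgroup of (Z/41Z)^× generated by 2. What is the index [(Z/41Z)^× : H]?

2

By Lagrange's theorem, ord_41(2) divides φ(41) = 41 − 1 = 40 = 2^3 · 5.
Divisors of 40: 1, 2, 4, 5, 8, 10, 20, 40.
Evaluate successive powers at the divisors of 40:
2^1 ≡ 2
2^2 ≡ 4
2^4 ≡ 16
2^5 ≡ 32
2^8 ≡ 10
2^10 ≡ 40
2^20 ≡ 1
Thus |⟨2⟩| = ord(2) = 20.
[(Z/41Z)^× : ⟨2⟩] = 40/20 = 2.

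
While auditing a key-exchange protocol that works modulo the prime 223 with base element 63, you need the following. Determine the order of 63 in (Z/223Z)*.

Since 63 ∈ (Z/223Z)^×, its order divides φ(223) = 223 − 1 = 222 = 2 · 3 · 37.
Divisors of 222: 1, 2, 3, 6, 37, 74, 111, 222.
Compute 63^d (mod 223) for the divisors d until we hit 1:
63^1 ≡ 63 (mod 223)
63^2 ≡ 178 (mod 223)
63^3 ≡ 64 (mod 223)
63^6 ≡ 82 (mod 223)
63^37 ≡ 183 (mod 223)
63^74 ≡ 39 (mod 223)
63^111 ≡ 1 (mod 223) ✓
Hence ord(63) = 111.

111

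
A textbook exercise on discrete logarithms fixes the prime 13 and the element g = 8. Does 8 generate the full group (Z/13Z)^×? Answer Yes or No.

No

φ(13) = 13 − 1 = 12 = 2^2 · 3.
Test 8^(12/q) mod 13 for each prime factor q of 12:
8^6 ≡ 12 (mod 13)  [q = 2: ≢ 1 ✓]
8^4 ≡ 1 (mod 13)  [q = 3: ≡ 1 ✗]
8^4 ≡ 1 shows ord(8) | 4, strictly less than φ(13); not a primitive root.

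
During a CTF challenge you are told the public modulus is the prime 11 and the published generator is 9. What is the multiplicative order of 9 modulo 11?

By Lagrange's theorem, ord_11(9) divides φ(11) = 11 − 1 = 10 = 2 · 5.
Divisors of 10: 1, 2, 5, 10.
Test each divisor d:
9^1 ≡ 9 (mod 11)
9^2 ≡ 4 (mod 11)
9^5 ≡ 1 (mod 11) ✓
So ord_11(9) = 5.

5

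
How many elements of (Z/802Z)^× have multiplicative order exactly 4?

2

φ(802) = φ(2)·φ(401) = 1·400 = 400 = 2^4 · 5^2.
In a cyclic group of order 400, there are φ(d) elements of order d for each divisor d of 400, and zero for non-divisors.
4 = 2^2 divides 400, and φ(4) = 2.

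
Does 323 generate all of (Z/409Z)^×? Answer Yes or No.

φ(409) = 409 − 1 = 408 = 2^3 · 3 · 17.
Test 323^(408/q) mod 409 for each prime factor q of 408:
323^204 ≡ 408 (mod 409)  [q = 2: ≢ 1 ✓]
323^136 ≡ 355 (mod 409)  [q = 3: ≢ 1 ✓]
323^24 ≡ 69 (mod 409)  [q = 17: ≢ 1 ✓]
None equal 1, so ord_409(323) = 408: 323 is a primitive root.

Yes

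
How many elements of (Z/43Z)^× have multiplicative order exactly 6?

2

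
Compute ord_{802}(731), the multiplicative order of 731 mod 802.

400

Since 731 ∈ (Z/802Z)^×, its order divides φ(802) = φ(2)·φ(401) = 1·400 = 400 = 2^4 · 5^2.
Divisors of 400: 1, 2, 4, 5, 8, 10, 16, 20, 25, 40, 50, 80, 100, 200, 400.
Compute 731^d (mod 802) for the divisors d until we hit 1:
731^1 ≡ 731
731^2 ≡ 229
731^4 ≡ 311
731^5 ≡ 375
731^8 ≡ 481
731^10 ≡ 275
731^16 ≡ 385
731^20 ≡ 237
731^25 ≡ 655
731^40 ≡ 29
731^50 ≡ 757
731^80 ≡ 39
731^100 ≡ 421
731^200 ≡ 801
731^400 ≡ 1
Therefore the multiplicative order of 731 modulo 802 is 400.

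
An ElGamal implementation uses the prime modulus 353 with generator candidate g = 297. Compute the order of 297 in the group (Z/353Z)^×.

Since 297 ∈ (Z/353Z)^×, its order divides φ(353) = 353 − 1 = 352 = 2^5 · 11.
Divisors of 352: 1, 2, 4, 8, 11, 16, 22, 32, 44, 88, 176, 352.
Check 297^d mod 353 for each divisor in increasing order:
297^1 ≡ 297
297^2 ≡ 312
297^4 ≡ 269
297^8 ≡ 349
297^11 ≡ 347
297^16 ≡ 16
297^22 ≡ 36
297^32 ≡ 256
297^44 ≡ 237
297^88 ≡ 42
297^176 ≡ 352
297^352 ≡ 1
The smallest such exponent is 352, so the order of 297 is 352.

352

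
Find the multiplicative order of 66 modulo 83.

82

Since 66 ∈ (Z/83Z)^×, its order divides φ(83) = 83 − 1 = 82 = 2 · 41.
Divisors of 82: 1, 2, 41, 82.
Test each divisor d:
66^1 ≡ 66
66^2 ≡ 40
66^41 ≡ 82
66^82 ≡ 1
So ord_83(66) = 82.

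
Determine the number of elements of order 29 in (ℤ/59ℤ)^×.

φ(59) = 59 − 1 = 58 = 2 · 29.
(Z/59Z)^× is cyclic (|G| = 58); a cyclic group of order m has exactly φ(d) elements of each order d | m, and none otherwise.
29 | 58, and φ(29) = 29 − 1 = 28.

28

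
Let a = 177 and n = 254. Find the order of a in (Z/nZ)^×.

21

The order of 177 must divide φ(254) = φ(2)·φ(127) = 1·126 = 126 = 2 · 3^2 · 7.
Divisors of 126: 1, 2, 3, 6, 7, 9, 14, 18, 21, 42, 63, 126.
Test each divisor d:
177^1 ≡ 177 (mod 254)
177^2 ≡ 87 (mod 254)
177^3 ≡ 159 (mod 254)
177^6 ≡ 135 (mod 254)
177^7 ≡ 19 (mod 254)
177^9 ≡ 129 (mod 254)
177^14 ≡ 107 (mod 254)
177^18 ≡ 131 (mod 254)
177^21 ≡ 1 (mod 254) ✓
Hence ord(177) = 21.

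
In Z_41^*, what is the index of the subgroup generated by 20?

2

ord(20) | φ(41) = 41 − 1 = 40 = 2^3 · 5.
Divisors of 40: 1, 2, 4, 5, 8, 10, 20, 40.
Check 20^d mod 41 for each divisor in increasing order:
20^1 ≡ 20 (mod 41)
20^2 ≡ 31 (mod 41)
20^4 ≡ 18 (mod 41)
20^5 ≡ 32 (mod 41)
20^8 ≡ 37 (mod 41)
20^10 ≡ 40 (mod 41)
20^20 ≡ 1 (mod 41) ✓
So ord_41(20) = 20, hence |⟨20⟩| = 20.
Index = |(Z/41Z)^×| / |⟨20⟩| = 40 / 20 = 2.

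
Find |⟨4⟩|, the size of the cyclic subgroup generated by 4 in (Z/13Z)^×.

ord(4) | φ(13) = 13 − 1 = 12 = 2^2 · 3.
Divisors of 12: 1, 2, 3, 4, 6, 12.
Check 4^d mod 13 for each divisor in increasing order:
4^1 ≡ 4
4^2 ≡ 3
4^3 ≡ 12
4^4 ≡ 9
4^6 ≡ 1
Hence ord(4) = 6.

6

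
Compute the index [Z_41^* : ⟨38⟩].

By Lagrange's theorem, ord_41(38) divides φ(41) = 41 − 1 = 40 = 2^3 · 5.
Divisors of 40: 1, 2, 4, 5, 8, 10, 20, 40.
Check 38^d mod 41 for each divisor in increasing order:
38^1 ≡ 38 (mod 41)
38^2 ≡ 9 (mod 41)
38^4 ≡ 40 (mod 41)
38^5 ≡ 3 (mod 41)
38^8 ≡ 1 (mod 41) ✓
The order of 38 is 8, so the subgroup it generates has 8 elements.
Index = |(Z/41Z)^×| / |⟨38⟩| = 40 / 8 = 5.

5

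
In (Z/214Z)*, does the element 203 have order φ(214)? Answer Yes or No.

φ(214) = φ(2)·φ(107) = 1·106 = 106 = 2 · 53.
Test 203^(106/q) mod 214 for each prime factor q of 106:
203^53 ≡ 213 (mod 214)  [q = 2: ≢ 1 ✓]
203^2 ≡ 121 (mod 214)  [q = 53: ≢ 1 ✓]
All checks pass, so 203 has order 106 and is a primitive root modulo 214.

Yes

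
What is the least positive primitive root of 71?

7

φ(71) = 71 − 1 = 70 = 2 · 5 · 7.
g is a primitive root iff g^(70/q) ≢ 1 (mod 71) for each prime q ∈ {2, 5, 7}.
g = 2: 2^35 ≡ 1 — hits 1, so not a primitive root.
g = 3: 3^35 ≡ 1 — hits 1, so not a primitive root.
g = 4: 4^35 ≡ 1 — hits 1, so not a primitive root.
g = 5: 5^35 ≡ 1 — hits 1, so not a primitive root.
g = 6: 6^35 ≡ 1 — hits 1, so not a primitive root.
g = 7: 7^35 ≡ 70; 7^14 ≡ 54; 7^10 ≡ 45 — none is 1, so 7 is a primitive root.
So 7 is the smallest generator of (Z/71Z)^×.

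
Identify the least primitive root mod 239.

φ(239) = 239 − 1 = 238 = 2 · 7 · 17.
Test candidates g = 2, 3, … against the prime factors q ∈ {2, 7, 17} of φ(239): g is a generator iff g^(238/q) ≢ 1 for every such q.
g = 2: 2^119 ≡ 1 — hits 1, so not a primitive root.
g = 3: 3^119 ≡ 1 — hits 1, so not a primitive root.
g = 4: 4^119 ≡ 1 — hits 1, so not a primitive root.
g = 5: 5^119 ≡ 1 — hits 1, so not a primitive root.
g = 6: 6^119 ≡ 1 — hits 1, so not a primitive root.
g = 7: 7^119 ≡ 238; 7^34 ≡ 24; 7^14 ≡ 211 — none is 1, so 7 is a primitive root.
The smallest primitive root modulo 239 is 7.

7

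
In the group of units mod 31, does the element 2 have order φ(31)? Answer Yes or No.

φ(31) = 31 − 1 = 30 = 2 · 3 · 5.
2 is a primitive root mod 31 iff 2^(φ(31)/q) ≢ 1 for every prime q | φ(31), i.e. q ∈ {2, 3, 5}.
2^15 ≡ 1 (mod 31)  [q = 2: ≡ 1 ✗]
2^10 ≡ 1 (mod 31)  [q = 3: ≡ 1 ✗]
2^6 ≡ 2 (mod 31)  [q = 5: ≢ 1 ✓]
2^15 ≡ 1 shows ord(2) | 15, strictly less than φ(31); not a primitive root.

No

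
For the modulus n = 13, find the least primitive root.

φ(13) = 13 − 1 = 12 = 2^2 · 3.
Test candidates g = 2, 3, … against the prime factors q ∈ {2, 3} of φ(13): g is a generator iff g^(12/q) ≢ 1 for every such q.
g = 2: 2^6 ≡ 12; 2^4 ≡ 3 — none is 1, so 2 is a primitive root.
So 2 is the smallest generator of (Z/13Z)^×.

2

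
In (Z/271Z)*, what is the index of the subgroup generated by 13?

Since 13 ∈ (Z/271Z)^×, its order divides φ(271) = 271 − 1 = 270 = 2 · 3^3 · 5.
Divisors of 270: 1, 2, 3, 5, 6, 9, 10, 15, 18, 27, 30, 45, 54, 90, 135, 270.
Check 13^d mod 271 for each divisor in increasing order:
13^1 ≡ 13 (mod 271)
13^2 ≡ 169 (mod 271)
13^3 ≡ 29 (mod 271)
13^5 ≡ 23 (mod 271)
13^6 ≡ 28 (mod 271)
13^9 ≡ 270 (mod 271)
13^10 ≡ 258 (mod 271)
13^15 ≡ 243 (mod 271)
13^18 ≡ 1 (mod 271) ✓
Thus |⟨13⟩| = ord(13) = 18.
Index = |(Z/271Z)^×| / |⟨13⟩| = 270 / 18 = 15.

15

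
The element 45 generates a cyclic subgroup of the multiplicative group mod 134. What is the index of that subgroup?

ord(45) | φ(134) = φ(2)·φ(67) = 1·66 = 66 = 2 · 3 · 11.
Divisors of 66: 1, 2, 3, 6, 11, 22, 33, 66.
Evaluate successive powers at the divisors of 66:
45^1 ≡ 45 (mod 134)
45^2 ≡ 15 (mod 134)
45^3 ≡ 5 (mod 134)
45^6 ≡ 25 (mod 134)
45^11 ≡ 133 (mod 134)
45^22 ≡ 1 (mod 134) ✓
So ord_134(45) = 22, hence |⟨45⟩| = 22.
Index = |(Z/134Z)^×| / |⟨45⟩| = 66 / 22 = 3.

3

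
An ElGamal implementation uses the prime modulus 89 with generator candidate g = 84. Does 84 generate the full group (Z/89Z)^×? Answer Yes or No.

No

φ(89) = 89 − 1 = 88 = 2^3 · 11.
Test 84^(88/q) mod 89 for each prime factor q of 88:
84^44 ≡ 1 (mod 89)  [q = 2: ≡ 1 ✗]
84^8 ≡ 4 (mod 89)  [q = 11: ≢ 1 ✓]
The check at q = 2 fails, so 84 generates a proper subgroup.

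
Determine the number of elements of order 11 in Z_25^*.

0

φ(25) = φ(5^2) = 5·(5−1) = 20 = 2^2 · 5.
Since (Z/25Z)^× is cyclic of order 20, the number of elements of order d is φ(d) when d | 20 and 0 otherwise.
11 does not divide 20, so no element of (Z/25Z)^× has order 11.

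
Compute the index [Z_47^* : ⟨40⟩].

1

ord(40) | φ(47) = 47 − 1 = 46 = 2 · 23.
Divisors of 46: 1, 2, 23, 46.
Check 40^d mod 47 for each divisor in increasing order:
40^1 ≡ 40 (mod 47)
40^2 ≡ 2 (mod 47)
40^23 ≡ 46 (mod 47)
40^46 ≡ 1 (mod 47) ✓
Thus |⟨40⟩| = ord(40) = 46.
The index is φ(47) / ord(40) = 46 / 46 = 1.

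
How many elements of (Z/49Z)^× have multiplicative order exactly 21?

12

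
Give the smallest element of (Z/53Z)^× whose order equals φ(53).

φ(53) = 53 − 1 = 52 = 2^2 · 13.
Test candidates g = 2, 3, … against the prime factors q ∈ {2, 13} of φ(53): g is a generator iff g^(52/q) ≢ 1 for every such q.
g = 2: 2^26 ≡ 52; 2^4 ≡ 16 — none is 1, so 2 is a primitive root.
Hence the least primitive root of 53 is 2.

2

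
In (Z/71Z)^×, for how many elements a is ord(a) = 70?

24

φ(71) = 71 − 1 = 70 = 2 · 5 · 7.
Since (Z/71Z)^× is cyclic of order 70, the number of elements of order d is φ(d) when d | 70 and 0 otherwise.
70 = 2 · 5 · 7 divides 70, and φ(70) = 24.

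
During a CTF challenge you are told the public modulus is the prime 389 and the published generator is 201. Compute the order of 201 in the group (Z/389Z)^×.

Since 201 ∈ (Z/389Z)^×, its order divides φ(389) = 389 − 1 = 388 = 2^2 · 97.
Divisors of 388: 1, 2, 4, 97, 194, 388.
Evaluate successive powers at the divisors of 388:
201^1 ≡ 201 (mod 389)
201^2 ≡ 334 (mod 389)
201^4 ≡ 302 (mod 389)
201^97 ≡ 274 (mod 389)
201^194 ≡ 388 (mod 389)
201^388 ≡ 1 (mod 389) ✓
The smallest such exponent is 388, so the order of 201 is 388.

388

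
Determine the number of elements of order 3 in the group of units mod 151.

φ(151) = 151 − 1 = 150 = 2 · 3 · 5^2.
Since (Z/151Z)^× is cyclic of order 150, the number of elements of order d is φ(d) when d | 150 and 0 otherwise.
3 | 150, and φ(3) = 3 − 1 = 2.

2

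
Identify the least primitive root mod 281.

φ(281) = 281 − 1 = 280 = 2^3 · 5 · 7.
Test candidates g = 2, 3, … against the prime factors q ∈ {2, 5, 7} of φ(281): g is a generator iff g^(280/q) ≢ 1 for every such q.
g = 2: 2^140 ≡ 1 — hits 1, so not a primitive root.
g = 3: 3^140 ≡ 280; 3^56 ≡ 86; 3^40 ≡ 249 — none is 1, so 3 is a primitive root.
So 3 is the smallest generator of (Z/281Z)^×.

3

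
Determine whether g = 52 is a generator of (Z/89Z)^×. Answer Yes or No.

φ(89) = 89 − 1 = 88 = 2^3 · 11.
An element g generates (Z/89Z)^× iff g^(88/q) ≢ 1 (mod 89) for each prime q ∈ {2, 11}.
52^44 ≡ 88 (mod 89)  [q = 2: ≢ 1 ✓]
52^8 ≡ 1 (mod 89)  [q = 11: ≡ 1 ✗]
Since 52^8 ≡ 1, the order of 52 divides 8 < 88, so 52 is not a primitive root.

No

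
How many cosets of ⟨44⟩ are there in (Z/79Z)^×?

2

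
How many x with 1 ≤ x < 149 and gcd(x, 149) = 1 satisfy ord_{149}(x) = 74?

φ(149) = 149 − 1 = 148 = 2^2 · 37.
In a cyclic group of order 148, there are φ(d) elements of order d for each divisor d of 148, and zero for non-divisors.
74 = 2 · 37 divides 148, and φ(74) = 36.

36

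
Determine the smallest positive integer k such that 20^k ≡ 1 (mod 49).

14

The order of 20 must divide φ(49) = φ(7^2) = 7·(7−1) = 42 = 2 · 3 · 7.
Divisors of 42: 1, 2, 3, 6, 7, 14, 21, 42.
Test each divisor d:
20^1 ≡ 20 (mod 49)
20^2 ≡ 8 (mod 49)
20^3 ≡ 13 (mod 49)
20^6 ≡ 22 (mod 49)
20^7 ≡ 48 (mod 49)
20^14 ≡ 1 (mod 49) ✓
The smallest such exponent is 14, so the order of 20 is 14.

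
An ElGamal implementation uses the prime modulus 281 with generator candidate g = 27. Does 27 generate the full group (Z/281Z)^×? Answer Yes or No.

Yes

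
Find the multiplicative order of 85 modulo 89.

The order of 85 must divide φ(89) = 89 − 1 = 88 = 2^3 · 11.
Divisors of 88: 1, 2, 4, 8, 11, 22, 44, 88.
Evaluate successive powers at the divisors of 88:
85^1 ≡ 85 (mod 89)
85^2 ≡ 16 (mod 89)
85^4 ≡ 78 (mod 89)
85^8 ≡ 32 (mod 89)
85^11 ≡ 88 (mod 89)
85^22 ≡ 1 (mod 89) ✓
Hence ord(85) = 22.

22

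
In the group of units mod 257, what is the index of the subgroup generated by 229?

1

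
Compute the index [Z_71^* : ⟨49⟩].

2

The order of 49 must divide φ(71) = 71 − 1 = 70 = 2 · 5 · 7.
Divisors of 70: 1, 2, 5, 7, 10, 14, 35, 70.
Check 49^d mod 71 for each divisor in increasing order:
49^1 ≡ 49 (mod 71)
49^2 ≡ 58 (mod 71)
49^5 ≡ 45 (mod 71)
49^7 ≡ 54 (mod 71)
49^10 ≡ 37 (mod 71)
49^14 ≡ 5 (mod 71)
49^35 ≡ 1 (mod 71) ✓
The order of 49 is 35, so the subgroup it generates has 35 elements.
[(Z/71Z)^× : ⟨49⟩] = 70/35 = 2.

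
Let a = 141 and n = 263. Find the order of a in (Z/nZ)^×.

262

By Lagrange's theorem, ord_263(141) divides φ(263) = 263 − 1 = 262 = 2 · 131.
Divisors of 262: 1, 2, 131, 262.
Evaluate successive powers at the divisors of 262:
141^1 ≡ 141 (mod 263)
141^2 ≡ 156 (mod 263)
141^131 ≡ 262 (mod 263)
141^262 ≡ 1 (mod 263) ✓
So ord_263(141) = 262.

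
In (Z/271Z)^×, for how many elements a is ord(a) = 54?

φ(271) = 271 − 1 = 270 = 2 · 3^3 · 5.
In a cyclic group of order 270, there are φ(d) elements of order d for each divisor d of 270, and zero for non-divisors.
54 = 2 · 3^3 divides 270, and φ(54) = 18.

18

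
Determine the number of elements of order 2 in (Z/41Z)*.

1

φ(41) = 41 − 1 = 40 = 2^3 · 5.
In a cyclic group of order 40, there are φ(d) elements of order d for each divisor d of 40, and zero for non-divisors.
2 | 40, and φ(2) = 2 − 1 = 1.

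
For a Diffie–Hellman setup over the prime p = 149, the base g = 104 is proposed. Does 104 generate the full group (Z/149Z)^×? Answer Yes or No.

No

φ(149) = 149 − 1 = 148 = 2^2 · 37.
104 is a primitive root mod 149 iff 104^(φ(149)/q) ≢ 1 for every prime q | φ(149), i.e. q ∈ {2, 37}.
104^74 ≡ 1 (mod 149)  [q = 2: ≡ 1 ✗]
104^4 ≡ 145 (mod 149)  [q = 37: ≢ 1 ✓]
Since 104^74 ≡ 1, the order of 104 divides 74 < 148, so 104 is not a primitive root.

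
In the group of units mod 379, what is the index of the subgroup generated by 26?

By Lagrange's theorem, ord_379(26) divides φ(379) = 379 − 1 = 378 = 2 · 3^3 · 7.
Divisors of 378: 1, 2, 3, 6, 7, 9, 14, 18, 21, 27, 42, 54, 63, 126, 189, 378.
Compute 26^d (mod 379) for the divisors d until we hit 1:
26^1 ≡ 26 (mod 379)
26^2 ≡ 297 (mod 379)
26^3 ≡ 142 (mod 379)
26^6 ≡ 77 (mod 379)
26^7 ≡ 107 (mod 379)
26^9 ≡ 322 (mod 379)
26^14 ≡ 79 (mod 379)
26^18 ≡ 217 (mod 379)
26^21 ≡ 115 (mod 379)
26^27 ≡ 138 (mod 379)
26^42 ≡ 339 (mod 379)
26^54 ≡ 94 (mod 379)
26^63 ≡ 327 (mod 379)
26^126 ≡ 51 (mod 379)
26^189 ≡ 1 (mod 379) ✓
The order of 26 is 189, so the subgroup it generates has 189 elements.
[(Z/379Z)^× : ⟨26⟩] = 378/189 = 2.

2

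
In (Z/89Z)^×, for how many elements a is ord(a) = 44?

φ(89) = 89 − 1 = 88 = 2^3 · 11.
Since (Z/89Z)^× is cyclic of order 88, the number of elements of order d is φ(d) when d | 88 and 0 otherwise.
44 = 2^2 · 11 divides 88, and φ(44) = 20.

20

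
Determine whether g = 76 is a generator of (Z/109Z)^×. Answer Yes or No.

φ(109) = 109 − 1 = 108 = 2^2 · 3^3.
It suffices to check that the order of 76 is not a proper divisor of 108: compute 76^(108/q) for q ∈ {2, 3}.
76^54 ≡ 108 (mod 109)  [q = 2: ≢ 1 ✓]
76^36 ≡ 1 (mod 109)  [q = 3: ≡ 1 ✗]
76^36 ≡ 1 shows ord(76) | 36, strictly less than φ(109); not a primitive root.

No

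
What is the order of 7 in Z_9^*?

3

By Lagrange's theorem, ord_9(7) divides φ(9) = φ(3^2) = 3·(3−1) = 6 = 2 · 3.
Divisors of 6: 1, 2, 3, 6.
Compute 7^d (mod 9) for the divisors d until we hit 1:
7^1 ≡ 7 (mod 9)
7^2 ≡ 4 (mod 9)
7^3 ≡ 1 (mod 9) ✓
The smallest such exponent is 3, so the order of 7 is 3.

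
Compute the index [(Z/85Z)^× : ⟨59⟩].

Since 59 ∈ (Z/85Z)^×, its order divides φ(85) = φ(5·17) = (5−1)·(17−1) = 4·16 = 64 = 2^6.
Divisors of 64: 1, 2, 4, 8, 16, 32, 64.
Evaluate successive powers at the divisors of 64:
59^1 ≡ 59 (mod 85)
59^2 ≡ 81 (mod 85)
59^4 ≡ 16 (mod 85)
59^8 ≡ 1 (mod 85) ✓
The order of 59 is 8, so the subgroup it generates has 8 elements.
[(Z/85Z)^× : ⟨59⟩] = 64/8 = 8.

8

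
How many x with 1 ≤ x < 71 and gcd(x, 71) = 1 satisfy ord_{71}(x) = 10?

φ(71) = 71 − 1 = 70 = 2 · 5 · 7.
(Z/71Z)^× is cyclic (|G| = 70); a cyclic group of order m has exactly φ(d) elements of each order d | m, and none otherwise.
10 = 2 · 5 divides 70, and φ(10) = 4.

4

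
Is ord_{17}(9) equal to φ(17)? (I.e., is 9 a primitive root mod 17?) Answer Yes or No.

No

φ(17) = 17 − 1 = 16 = 2^4.
An element g generates (Z/17Z)^× iff g^(16/q) ≢ 1 (mod 17) for each prime q ∈ {2}.
9^8 ≡ 1 (mod 17)  [q = 2: ≡ 1 ✗]
9^8 ≡ 1 shows ord(9) | 8, strictly less than φ(17); not a primitive root.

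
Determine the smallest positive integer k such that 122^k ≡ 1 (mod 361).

ord(122) | φ(361) = φ(19^2) = 19·(19−1) = 342 = 2 · 3^2 · 19.
Divisors of 342: 1, 2, 3, 6, 9, 18, 19, 38, 57, 114, 171, 342.
Evaluate successive powers at the divisors of 342:
122^1 ≡ 122
122^2 ≡ 83
122^3 ≡ 18
122^6 ≡ 324
122^9 ≡ 56
122^18 ≡ 248
122^19 ≡ 293
122^38 ≡ 292
122^57 ≡ 360
122^114 ≡ 1
The smallest such exponent is 114, so the order of 122 is 114.

114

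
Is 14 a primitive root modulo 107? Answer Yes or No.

φ(107) = 107 − 1 = 106 = 2 · 53.
Test 14^(106/q) mod 107 for each prime factor q of 106:
14^53 ≡ 1 (mod 107)  [q = 2: ≡ 1 ✗]
14^2 ≡ 89 (mod 107)  [q = 53: ≢ 1 ✓]
Since 14^53 ≡ 1, the order of 14 divides 53 < 106, so 14 is not a primitive root.

No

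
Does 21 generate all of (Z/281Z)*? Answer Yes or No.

Yes

φ(281) = 281 − 1 = 280 = 2^3 · 5 · 7.
Test 21^(280/q) mod 281 for each prime factor q of 280:
21^140 ≡ 280 (mod 281)  [q = 2: ≢ 1 ✓]
21^56 ≡ 153 (mod 281)  [q = 5: ≢ 1 ✓]
21^40 ≡ 249 (mod 281)  [q = 7: ≢ 1 ✓]
Every test exponent gives a nontrivial residue, hence 21 generates the full group.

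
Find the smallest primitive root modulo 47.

5

φ(47) = 47 − 1 = 46 = 2 · 23.
g is a primitive root iff g^(46/q) ≢ 1 (mod 47) for each prime q ∈ {2, 23}.
g = 2: 2^23 ≡ 1 — hits 1, so not a primitive root.
g = 3: 3^23 ≡ 1 — hits 1, so not a primitive root.
g = 4: 4^23 ≡ 1 — hits 1, so not a primitive root.
g = 5: 5^23 ≡ 46; 5^2 ≡ 25 — none is 1, so 5 is a primitive root.
So 5 is the smallest generator of (Z/47Z)^×.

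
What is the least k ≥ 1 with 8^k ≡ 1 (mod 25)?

Since 8 ∈ (Z/25Z)^×, its order divides φ(25) = φ(5^2) = 5·(5−1) = 20 = 2^2 · 5.
Divisors of 20: 1, 2, 4, 5, 10, 20.
Check 8^d mod 25 for each divisor in increasing order:
8^1 ≡ 8 (mod 25)
8^2 ≡ 14 (mod 25)
8^4 ≡ 21 (mod 25)
8^5 ≡ 18 (mod 25)
8^10 ≡ 24 (mod 25)
8^20 ≡ 1 (mod 25) ✓
So ord_25(8) = 20.

20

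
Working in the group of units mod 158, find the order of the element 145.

78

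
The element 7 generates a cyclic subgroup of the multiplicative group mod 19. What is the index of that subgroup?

6

ord(7) | φ(19) = 19 − 1 = 18 = 2 · 3^2.
Divisors of 18: 1, 2, 3, 6, 9, 18.
Test each divisor d:
7^1 ≡ 7 (mod 19)
7^2 ≡ 11 (mod 19)
7^3 ≡ 1 (mod 19) ✓
Thus |⟨7⟩| = ord(7) = 3.
The index is φ(19) / ord(7) = 18 / 3 = 6.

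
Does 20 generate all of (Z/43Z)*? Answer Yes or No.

Yes

φ(43) = 43 − 1 = 42 = 2 · 3 · 7.
Test 20^(42/q) mod 43 for each prime factor q of 42:
20^21 ≡ 42 (mod 43)  [q = 2: ≢ 1 ✓]
20^14 ≡ 36 (mod 43)  [q = 3: ≢ 1 ✓]
20^6 ≡ 4 (mod 43)  [q = 7: ≢ 1 ✓]
All checks pass, so 20 has order 42 and is a primitive root modulo 43.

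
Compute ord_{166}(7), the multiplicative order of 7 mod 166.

Since 7 ∈ (Z/166Z)^×, its order divides φ(166) = φ(2)·φ(83) = 1·82 = 82 = 2 · 41.
Divisors of 82: 1, 2, 41, 82.
Check 7^d mod 166 for each divisor in increasing order:
7^1 ≡ 7 (mod 166)
7^2 ≡ 49 (mod 166)
7^41 ≡ 1 (mod 166) ✓
Hence ord(7) = 41.

41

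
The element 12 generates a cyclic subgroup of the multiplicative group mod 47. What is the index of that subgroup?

2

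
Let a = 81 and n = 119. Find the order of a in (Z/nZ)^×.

Since 81 ∈ (Z/119Z)^×, its order divides φ(119) = φ(7·17) = (7−1)·(17−1) = 6·16 = 96 = 2^5 · 3.
Divisors of 96: 1, 2, 3, 4, 6, 8, 12, 16, 24, 32, 48, 96.
Check 81^d mod 119 for each divisor in increasing order:
81^1 ≡ 81 (mod 119)
81^2 ≡ 16 (mod 119)
81^3 ≡ 106 (mod 119)
81^4 ≡ 18 (mod 119)
81^6 ≡ 50 (mod 119)
81^8 ≡ 86 (mod 119)
81^12 ≡ 1 (mod 119) ✓
Hence ord(81) = 12.

12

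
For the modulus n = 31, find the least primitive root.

φ(31) = 31 − 1 = 30 = 2 · 3 · 5.
Test candidates g = 2, 3, … against the prime factors q ∈ {2, 3, 5} of φ(31): g is a generator iff g^(30/q) ≢ 1 for every such q.
g = 2: 2^15 ≡ 1 — hits 1, so not a primitive root.
g = 3: 3^15 ≡ 30; 3^10 ≡ 25; 3^6 ≡ 16 — none is 1, so 3 is a primitive root.
So 3 is the smallest generator of (Z/31Z)^×.

3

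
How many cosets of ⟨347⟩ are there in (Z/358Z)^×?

2

By Lagrange's theorem, ord_358(347) divides φ(358) = φ(2)·φ(179) = 1·178 = 178 = 2 · 89.
Divisors of 178: 1, 2, 89, 178.
Check 347^d mod 358 for each divisor in increasing order:
347^1 ≡ 347 (mod 358)
347^2 ≡ 121 (mod 358)
347^89 ≡ 1 (mod 358) ✓
So ord_358(347) = 89, hence |⟨347⟩| = 89.
The index is φ(358) / ord(347) = 178 / 89 = 2.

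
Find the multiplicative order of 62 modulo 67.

Since 62 ∈ (Z/67Z)^×, its order divides φ(67) = 67 − 1 = 66 = 2 · 3 · 11.
Divisors of 66: 1, 2, 3, 6, 11, 22, 33, 66.
Check 62^d mod 67 for each divisor in increasing order:
62^1 ≡ 62
62^2 ≡ 25
62^3 ≡ 9
62^6 ≡ 14
62^11 ≡ 1
Hence ord(62) = 11.

11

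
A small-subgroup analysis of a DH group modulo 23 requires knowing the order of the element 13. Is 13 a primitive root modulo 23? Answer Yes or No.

No

φ(23) = 23 − 1 = 22 = 2 · 11.
Test 13^(22/q) mod 23 for each prime factor q of 22:
13^11 ≡ 1 (mod 23)  [q = 2: ≡ 1 ✗]
13^2 ≡ 8 (mod 23)  [q = 11: ≢ 1 ✓]
Since 13^11 ≡ 1, the order of 13 divides 11 < 22, so 13 is not a primitive root.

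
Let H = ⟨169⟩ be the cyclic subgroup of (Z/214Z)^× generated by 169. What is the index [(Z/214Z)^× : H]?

2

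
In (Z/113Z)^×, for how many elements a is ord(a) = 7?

6

φ(113) = 113 − 1 = 112 = 2^4 · 7.
In a cyclic group of order 112, there are φ(d) elements of order d for each divisor d of 112, and zero for non-divisors.
7 | 112, and φ(7) = 7 − 1 = 6.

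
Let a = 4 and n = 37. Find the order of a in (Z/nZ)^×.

By Lagrange's theorem, ord_37(4) divides φ(37) = 37 − 1 = 36 = 2^2 · 3^2.
Divisors of 36: 1, 2, 3, 4, 6, 9, 12, 18, 36.
Evaluate successive powers at the divisors of 36:
4^1 ≡ 4 (mod 37)
4^2 ≡ 16 (mod 37)
4^3 ≡ 27 (mod 37)
4^4 ≡ 34 (mod 37)
4^6 ≡ 26 (mod 37)
4^9 ≡ 36 (mod 37)
4^12 ≡ 10 (mod 37)
4^18 ≡ 1 (mod 37) ✓
The smallest such exponent is 18, so the order of 4 is 18.

18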